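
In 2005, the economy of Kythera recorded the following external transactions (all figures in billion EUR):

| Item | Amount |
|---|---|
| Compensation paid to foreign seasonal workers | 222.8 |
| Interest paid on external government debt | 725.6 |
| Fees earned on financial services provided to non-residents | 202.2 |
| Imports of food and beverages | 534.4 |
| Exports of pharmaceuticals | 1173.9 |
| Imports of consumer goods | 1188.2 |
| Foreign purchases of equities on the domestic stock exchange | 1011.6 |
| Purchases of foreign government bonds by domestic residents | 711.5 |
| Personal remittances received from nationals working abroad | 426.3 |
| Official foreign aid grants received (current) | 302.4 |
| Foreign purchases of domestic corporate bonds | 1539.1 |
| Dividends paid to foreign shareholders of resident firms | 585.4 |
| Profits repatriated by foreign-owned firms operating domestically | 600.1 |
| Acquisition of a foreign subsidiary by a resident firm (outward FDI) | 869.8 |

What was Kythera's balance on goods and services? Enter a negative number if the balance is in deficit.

Goods: -534.4 - 1188.2 + 1173.9 = -548.7
Services: 202.2
Trade balance = -548.7 + 202.2 = -346.5
(Excluded from the trade balance — primary income: compensation paid to foreign seasonal workers 222.8, interest paid on external government debt 725.6, dividends paid to foreign shareholders of resident firms 585.4, profits repatriated by foreign-owned firms operating domestically 600.1; financial account: foreign purchases of equities on the domestic stock exchange 1011.6, purchases of foreign government bonds by domestic residents 711.5, foreign purchases of domestic corporate bonds 1539.1, acquisition of a foreign subsidiary by a resident firm (outward FDI) 869.8; secondary income: personal remittances received from nationals working abroad 426.3, official foreign aid grants received (current) 302.4.)

-346.5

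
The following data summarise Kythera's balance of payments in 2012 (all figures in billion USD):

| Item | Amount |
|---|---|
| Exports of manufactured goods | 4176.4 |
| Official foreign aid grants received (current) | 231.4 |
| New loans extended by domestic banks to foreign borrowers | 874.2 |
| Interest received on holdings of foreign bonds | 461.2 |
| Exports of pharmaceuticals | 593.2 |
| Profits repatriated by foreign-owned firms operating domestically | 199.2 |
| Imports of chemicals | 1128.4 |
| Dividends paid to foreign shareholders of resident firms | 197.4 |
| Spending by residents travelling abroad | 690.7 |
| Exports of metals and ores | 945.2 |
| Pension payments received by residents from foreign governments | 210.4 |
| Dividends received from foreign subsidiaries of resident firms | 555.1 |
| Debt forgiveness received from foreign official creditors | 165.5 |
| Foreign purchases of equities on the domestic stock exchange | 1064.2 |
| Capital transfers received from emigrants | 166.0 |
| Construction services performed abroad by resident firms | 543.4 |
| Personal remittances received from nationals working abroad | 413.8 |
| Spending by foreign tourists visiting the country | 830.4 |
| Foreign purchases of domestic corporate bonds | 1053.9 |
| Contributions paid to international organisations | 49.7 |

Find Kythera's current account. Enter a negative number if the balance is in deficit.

Goods: 4176.4 - 1128.4 + 593.2 + 945.2 = 4586.4
Services: 830.4 - 690.7 + 543.4 = 683.1
Primary income: -199.2 + 461.2 + 555.1 - 197.4 = 619.7
Secondary income: -49.7 + 413.8 + 210.4 + 231.4 = 805.9
Current account = 4586.4 + 683.1 + 619.7 + 805.9 = 6695.1
(Excluded from the current account — financial account: new loans extended by domestic banks to foreign borrowers 874.2, foreign purchases of equities on the domestic stock exchange 1064.2, foreign purchases of domestic corporate bonds 1053.9; capital account: debt forgiveness received from foreign official creditors 165.5, capital transfers received from emigrants 166.0.)

6695.1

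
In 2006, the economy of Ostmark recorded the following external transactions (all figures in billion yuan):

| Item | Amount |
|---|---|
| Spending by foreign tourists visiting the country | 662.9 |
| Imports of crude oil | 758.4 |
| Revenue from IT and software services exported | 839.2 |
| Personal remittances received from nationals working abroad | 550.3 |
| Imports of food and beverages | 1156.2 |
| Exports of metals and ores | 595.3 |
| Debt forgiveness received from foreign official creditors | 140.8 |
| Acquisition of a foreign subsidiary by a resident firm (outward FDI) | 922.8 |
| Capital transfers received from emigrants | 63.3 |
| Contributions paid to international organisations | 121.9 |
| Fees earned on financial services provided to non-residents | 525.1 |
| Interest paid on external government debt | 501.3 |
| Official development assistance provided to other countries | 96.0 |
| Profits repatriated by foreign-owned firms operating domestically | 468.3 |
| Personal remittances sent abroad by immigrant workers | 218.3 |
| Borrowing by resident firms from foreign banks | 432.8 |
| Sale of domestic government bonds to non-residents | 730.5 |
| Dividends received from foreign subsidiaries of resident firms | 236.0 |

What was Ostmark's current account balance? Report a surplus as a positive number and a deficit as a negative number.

Goods: 595.3 - 758.4 - 1156.2 = -1319.3
Services: 525.1 + 839.2 + 662.9 = 2027.2
Primary income: -501.3 + 236.0 - 468.3 = -733.6
Secondary income: -218.3 - 121.9 + 550.3 - 96.0 = 114.1
Current account = (-1319.3) + 2027.2 + (-733.6) + 114.1 = 88.4
(Excluded from the current account — capital account: debt forgiveness received from foreign official creditors 140.8, capital transfers received from emigrants 63.3; financial account: acquisition of a foreign subsidiary by a resident firm (outward FDI) 922.8, borrowing by resident firms from foreign banks 432.8, sale of domestic government bonds to non-residents 730.5.)

88.4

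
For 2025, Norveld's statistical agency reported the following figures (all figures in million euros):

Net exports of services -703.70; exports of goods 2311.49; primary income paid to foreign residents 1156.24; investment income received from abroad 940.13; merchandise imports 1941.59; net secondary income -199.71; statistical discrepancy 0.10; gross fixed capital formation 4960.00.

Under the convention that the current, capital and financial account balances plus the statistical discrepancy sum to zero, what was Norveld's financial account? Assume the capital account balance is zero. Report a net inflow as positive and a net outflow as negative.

749.52

Goods balance = 2311.49 - 1941.59 = 369.90
Services balance = -703.70
Trade balance (goods + services) = 369.90 + (-703.70) = -333.80
Net primary income = 940.13 - 1156.24 = -216.11
Net secondary income = -199.71
Current account = -333.80 + (-216.11) + (-199.71) = -749.62
Financial account = -(-749.62 + 0.10) = 749.52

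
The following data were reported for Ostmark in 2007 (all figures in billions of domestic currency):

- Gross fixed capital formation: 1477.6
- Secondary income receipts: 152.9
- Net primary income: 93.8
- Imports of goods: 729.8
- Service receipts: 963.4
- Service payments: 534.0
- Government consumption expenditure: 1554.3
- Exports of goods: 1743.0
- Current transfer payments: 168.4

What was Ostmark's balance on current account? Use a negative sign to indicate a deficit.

1520.9

Goods balance = 1743.0 - 729.8 = 1013.2
Services balance = 963.4 - 534.0 = 429.4
Trade balance (goods + services) = 1013.2 + 429.4 = 1442.6
Net primary income = 93.8
Net secondary income = 152.9 - 168.4 = -15.5
Current account = 1442.6 + 93.8 + (-15.5) = 1520.9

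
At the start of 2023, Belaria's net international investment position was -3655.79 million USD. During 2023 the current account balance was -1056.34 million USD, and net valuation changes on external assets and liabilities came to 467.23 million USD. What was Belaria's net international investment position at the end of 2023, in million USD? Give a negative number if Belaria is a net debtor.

Change in NIIP = current account + net valuation change = -1056.34 + 467.23 = -589.11
End-of-year NIIP = -3655.79 + (-589.11) = -4244.90

-4244.90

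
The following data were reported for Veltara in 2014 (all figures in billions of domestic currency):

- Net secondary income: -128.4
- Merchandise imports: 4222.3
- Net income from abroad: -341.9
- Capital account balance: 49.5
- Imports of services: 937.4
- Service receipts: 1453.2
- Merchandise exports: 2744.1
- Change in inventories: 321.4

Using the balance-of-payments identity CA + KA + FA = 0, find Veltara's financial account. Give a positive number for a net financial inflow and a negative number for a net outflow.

1383.2

Goods balance = 2744.1 - 4222.3 = -1478.2
Services balance = 1453.2 - 937.4 = 515.8
Trade balance (goods + services) = -1478.2 + 515.8 = -962.4
Net primary income = -341.9
Net secondary income = -128.4
Current account = -962.4 + (-341.9) + (-128.4) = -1432.7
Financial account = -(-1432.7 + 49.5) = 1383.2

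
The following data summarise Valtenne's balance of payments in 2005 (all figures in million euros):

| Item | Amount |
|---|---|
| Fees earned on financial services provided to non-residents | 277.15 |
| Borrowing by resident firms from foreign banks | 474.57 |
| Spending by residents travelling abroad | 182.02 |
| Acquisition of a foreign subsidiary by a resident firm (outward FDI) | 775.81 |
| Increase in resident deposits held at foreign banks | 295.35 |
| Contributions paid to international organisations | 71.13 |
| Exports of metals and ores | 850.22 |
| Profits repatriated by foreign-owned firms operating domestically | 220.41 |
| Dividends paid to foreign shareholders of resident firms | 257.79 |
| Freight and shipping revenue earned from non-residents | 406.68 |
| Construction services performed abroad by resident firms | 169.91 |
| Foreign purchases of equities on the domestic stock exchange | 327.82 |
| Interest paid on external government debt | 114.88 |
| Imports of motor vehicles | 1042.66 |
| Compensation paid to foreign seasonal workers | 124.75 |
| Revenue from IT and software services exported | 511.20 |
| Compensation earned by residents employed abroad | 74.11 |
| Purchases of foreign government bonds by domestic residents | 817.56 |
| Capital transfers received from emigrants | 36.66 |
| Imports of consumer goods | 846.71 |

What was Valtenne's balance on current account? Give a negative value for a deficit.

-571.08

Goods: -846.71 - 1042.66 + 850.22 = -1039.15
Services: -182.02 + 169.91 + 511.20 + 406.68 + 277.15 = 1182.92
Primary income: -257.79 - 220.41 - 114.88 - 124.75 + 74.11 = -643.72
Secondary income: -71.13
Current account = (-1039.15) + 1182.92 + (-643.72) + (-71.13) = -571.08
(Excluded from the current account — financial account: borrowing by resident firms from foreign banks 474.57, acquisition of a foreign subsidiary by a resident firm (outward FDI) 775.81, increase in resident deposits held at foreign banks 295.35, foreign purchases of equities on the domestic stock exchange 327.82, purchases of foreign government bonds by domestic residents 817.56; capital account: capital transfers received from emigrants 36.66.)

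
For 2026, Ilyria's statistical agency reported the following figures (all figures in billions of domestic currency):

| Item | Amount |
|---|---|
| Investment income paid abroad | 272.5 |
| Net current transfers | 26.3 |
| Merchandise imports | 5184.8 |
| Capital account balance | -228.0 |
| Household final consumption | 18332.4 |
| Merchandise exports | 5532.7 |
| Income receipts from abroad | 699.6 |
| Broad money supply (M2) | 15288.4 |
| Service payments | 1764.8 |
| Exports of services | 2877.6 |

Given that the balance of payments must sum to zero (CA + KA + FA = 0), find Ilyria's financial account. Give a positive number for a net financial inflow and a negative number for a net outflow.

-1686.1

Goods balance = 5532.7 - 5184.8 = 347.9
Services balance = 2877.6 - 1764.8 = 1112.8
Trade balance (goods + services) = 347.9 + 1112.8 = 1460.7
Net primary income = 699.6 - 272.5 = 427.1
Net secondary income = 26.3
Current account = 1460.7 + 427.1 + 26.3 = 1914.1
Financial account = -(1914.1 + (-228.0)) = -1686.1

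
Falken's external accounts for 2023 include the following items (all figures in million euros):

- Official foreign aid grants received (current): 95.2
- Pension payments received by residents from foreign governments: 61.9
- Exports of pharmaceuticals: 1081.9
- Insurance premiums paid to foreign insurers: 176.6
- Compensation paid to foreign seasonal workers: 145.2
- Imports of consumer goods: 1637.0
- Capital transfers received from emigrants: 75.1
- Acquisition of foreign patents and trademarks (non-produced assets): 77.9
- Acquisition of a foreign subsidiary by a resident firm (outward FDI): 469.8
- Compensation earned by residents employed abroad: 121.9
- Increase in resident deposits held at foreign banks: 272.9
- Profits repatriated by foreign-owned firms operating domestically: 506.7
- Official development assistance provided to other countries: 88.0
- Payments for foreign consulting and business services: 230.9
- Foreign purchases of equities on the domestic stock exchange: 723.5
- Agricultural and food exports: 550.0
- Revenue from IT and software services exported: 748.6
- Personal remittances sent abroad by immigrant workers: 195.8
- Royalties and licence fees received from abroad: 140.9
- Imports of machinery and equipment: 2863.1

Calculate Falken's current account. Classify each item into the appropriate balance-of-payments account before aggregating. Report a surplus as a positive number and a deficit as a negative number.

Goods: 1081.9 + 550.0 - 1637.0 - 2863.1 = -2868.2
Services: -176.6 + 748.6 + 140.9 - 230.9 = 482.0
Primary income: -506.7 + 121.9 - 145.2 = -530.0
Secondary income: 61.9 - 195.8 + 95.2 - 88.0 = -126.7
Current account = (-2868.2) + 482.0 + (-530.0) + (-126.7) = -3042.9
(Excluded from the current account — capital account: capital transfers received from emigrants 75.1, acquisition of foreign patents and trademarks (non-produced assets) 77.9; financial account: acquisition of a foreign subsidiary by a resident firm (outward FDI) 469.8, increase in resident deposits held at foreign banks 272.9, foreign purchases of equities on the domestic stock exchange 723.5.)

-3042.9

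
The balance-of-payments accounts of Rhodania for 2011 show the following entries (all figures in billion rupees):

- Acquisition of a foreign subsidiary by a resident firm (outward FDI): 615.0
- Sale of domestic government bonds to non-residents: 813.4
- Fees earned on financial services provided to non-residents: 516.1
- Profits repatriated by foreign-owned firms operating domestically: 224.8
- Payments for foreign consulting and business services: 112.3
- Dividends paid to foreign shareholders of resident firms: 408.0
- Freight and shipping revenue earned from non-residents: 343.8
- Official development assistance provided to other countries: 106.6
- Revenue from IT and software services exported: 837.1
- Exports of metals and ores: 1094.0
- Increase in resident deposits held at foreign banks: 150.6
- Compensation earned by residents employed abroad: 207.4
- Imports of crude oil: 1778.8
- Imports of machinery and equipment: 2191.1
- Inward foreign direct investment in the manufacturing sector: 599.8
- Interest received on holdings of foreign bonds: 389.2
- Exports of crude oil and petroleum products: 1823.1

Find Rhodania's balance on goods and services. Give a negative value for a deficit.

Goods: 1094.0 - 2191.1 + 1823.1 - 1778.8 = -1052.8
Services: 837.1 + 516.1 + 343.8 - 112.3 = 1584.7
Trade balance = -1052.8 + 1584.7 = 531.9
(Excluded from the trade balance — financial account: acquisition of a foreign subsidiary by a resident firm (outward FDI) 615.0, sale of domestic government bonds to non-residents 813.4, increase in resident deposits held at foreign banks 150.6, inward foreign direct investment in the manufacturing sector 599.8; primary income: profits repatriated by foreign-owned firms operating domestically 224.8, dividends paid to foreign shareholders of resident firms 408.0, compensation earned by residents employed abroad 207.4, interest received on holdings of foreign bonds 389.2; secondary income: official development assistance provided to other countries 106.6.)

531.9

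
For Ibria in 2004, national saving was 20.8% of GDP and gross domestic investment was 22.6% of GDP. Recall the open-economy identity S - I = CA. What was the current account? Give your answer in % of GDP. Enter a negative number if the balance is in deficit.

-1.8

CA = S - I = 20.8 - 22.6 = -1.8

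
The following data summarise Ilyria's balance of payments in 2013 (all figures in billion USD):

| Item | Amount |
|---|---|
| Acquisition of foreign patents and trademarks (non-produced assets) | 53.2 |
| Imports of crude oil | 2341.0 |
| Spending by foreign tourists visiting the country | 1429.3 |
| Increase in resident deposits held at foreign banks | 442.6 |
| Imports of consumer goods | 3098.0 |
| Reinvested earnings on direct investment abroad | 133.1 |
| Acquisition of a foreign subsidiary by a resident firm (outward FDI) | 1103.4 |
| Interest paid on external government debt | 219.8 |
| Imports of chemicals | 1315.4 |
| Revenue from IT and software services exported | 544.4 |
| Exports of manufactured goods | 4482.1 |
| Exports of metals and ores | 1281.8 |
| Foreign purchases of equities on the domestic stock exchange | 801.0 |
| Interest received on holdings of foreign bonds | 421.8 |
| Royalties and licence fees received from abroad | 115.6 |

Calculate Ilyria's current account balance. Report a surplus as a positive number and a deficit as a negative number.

1433.9

Goods: -1315.4 - 3098.0 + 1281.8 + 4482.1 - 2341.0 = -990.5
Services: 115.6 + 1429.3 + 544.4 = 2089.3
Primary income: 421.8 + 133.1 - 219.8 = 335.1
Current account = (-990.5) + 2089.3 + 335.1 = 1433.9
(Excluded from the current account — capital account: acquisition of foreign patents and trademarks (non-produced assets) 53.2; financial account: increase in resident deposits held at foreign banks 442.6, acquisition of a foreign subsidiary by a resident firm (outward FDI) 1103.4, foreign purchases of equities on the domestic stock exchange 801.0.)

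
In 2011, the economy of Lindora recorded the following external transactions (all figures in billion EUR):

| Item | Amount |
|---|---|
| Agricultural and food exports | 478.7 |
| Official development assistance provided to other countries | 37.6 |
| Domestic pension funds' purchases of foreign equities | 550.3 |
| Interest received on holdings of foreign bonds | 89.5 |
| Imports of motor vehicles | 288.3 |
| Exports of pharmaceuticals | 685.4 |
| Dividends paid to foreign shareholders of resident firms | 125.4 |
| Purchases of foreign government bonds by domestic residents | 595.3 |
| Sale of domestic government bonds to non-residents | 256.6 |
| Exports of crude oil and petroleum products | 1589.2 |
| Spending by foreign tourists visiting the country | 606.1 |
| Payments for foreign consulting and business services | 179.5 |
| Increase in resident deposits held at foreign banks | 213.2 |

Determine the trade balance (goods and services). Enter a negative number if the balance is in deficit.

2891.6

Goods: 478.7 + 1589.2 + 685.4 - 288.3 = 2465.0
Services: 606.1 - 179.5 = 426.6
Trade balance = 2465.0 + 426.6 = 2891.6
(Excluded from the trade balance — secondary income: official development assistance provided to other countries 37.6; financial account: domestic pension funds' purchases of foreign equities 550.3, purchases of foreign government bonds by domestic residents 595.3, sale of domestic government bonds to non-residents 256.6, increase in resident deposits held at foreign banks 213.2; primary income: interest received on holdings of foreign bonds 89.5, dividends paid to foreign shareholders of resident firms 125.4.)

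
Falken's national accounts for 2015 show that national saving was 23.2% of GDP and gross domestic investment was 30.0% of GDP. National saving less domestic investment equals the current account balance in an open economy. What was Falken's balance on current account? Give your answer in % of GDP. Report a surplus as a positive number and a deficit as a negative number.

CA = S - I = 23.2 - 30.0 = -6.8

-6.8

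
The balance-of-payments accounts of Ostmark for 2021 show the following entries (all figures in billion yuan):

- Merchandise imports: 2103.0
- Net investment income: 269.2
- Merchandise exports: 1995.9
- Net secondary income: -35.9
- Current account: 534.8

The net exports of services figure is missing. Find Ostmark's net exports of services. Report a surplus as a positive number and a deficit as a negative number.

Current account = goods balance + services balance + net primary income + net secondary income
Sum of the known components = 126.2
Net exports of services = CA - (known components) = 534.8 - 126.2 = 408.6

408.6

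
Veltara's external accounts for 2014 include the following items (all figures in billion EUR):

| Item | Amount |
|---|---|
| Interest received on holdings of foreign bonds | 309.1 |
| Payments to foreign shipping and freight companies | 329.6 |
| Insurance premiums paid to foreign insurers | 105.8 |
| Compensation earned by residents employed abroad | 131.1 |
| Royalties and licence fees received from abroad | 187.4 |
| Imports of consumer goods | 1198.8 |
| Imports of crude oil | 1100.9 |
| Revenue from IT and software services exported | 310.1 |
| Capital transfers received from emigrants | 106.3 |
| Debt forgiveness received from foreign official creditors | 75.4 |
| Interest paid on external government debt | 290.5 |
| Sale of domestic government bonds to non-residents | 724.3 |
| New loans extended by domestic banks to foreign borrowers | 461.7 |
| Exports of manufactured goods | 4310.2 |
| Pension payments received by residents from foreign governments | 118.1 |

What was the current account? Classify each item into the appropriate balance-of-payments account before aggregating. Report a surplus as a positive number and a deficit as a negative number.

2340.4

Goods: 4310.2 - 1100.9 - 1198.8 = 2010.5
Services: 310.1 - 105.8 - 329.6 + 187.4 = 62.1
Primary income: 131.1 + 309.1 - 290.5 = 149.7
Secondary income: 118.1
Current account = 2010.5 + 62.1 + 149.7 + 118.1 = 2340.4
(Excluded from the current account — capital account: capital transfers received from emigrants 106.3, debt forgiveness received from foreign official creditors 75.4; financial account: sale of domestic government bonds to non-residents 724.3, new loans extended by domestic banks to foreign borrowers 461.7.)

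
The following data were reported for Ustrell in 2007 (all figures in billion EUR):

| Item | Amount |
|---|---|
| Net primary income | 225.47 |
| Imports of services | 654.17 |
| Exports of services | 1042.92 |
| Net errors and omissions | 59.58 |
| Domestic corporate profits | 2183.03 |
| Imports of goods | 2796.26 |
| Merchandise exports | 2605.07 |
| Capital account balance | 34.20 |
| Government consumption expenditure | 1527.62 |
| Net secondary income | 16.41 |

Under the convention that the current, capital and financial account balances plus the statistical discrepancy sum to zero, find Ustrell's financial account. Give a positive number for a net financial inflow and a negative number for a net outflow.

Goods balance = 2605.07 - 2796.26 = -191.19
Services balance = 1042.92 - 654.17 = 388.75
Trade balance (goods + services) = -191.19 + 388.75 = 197.56
Net primary income = 225.47
Net secondary income = 16.41
Current account = 197.56 + 225.47 + 16.41 = 439.44
Financial account = -(439.44 + 34.20 + 59.58) = -533.22

-533.22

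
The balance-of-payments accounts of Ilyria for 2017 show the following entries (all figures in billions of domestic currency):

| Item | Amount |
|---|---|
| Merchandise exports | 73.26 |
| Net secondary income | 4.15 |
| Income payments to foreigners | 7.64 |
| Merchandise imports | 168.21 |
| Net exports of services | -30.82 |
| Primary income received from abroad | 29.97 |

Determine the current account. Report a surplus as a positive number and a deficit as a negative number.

Goods balance = 73.26 - 168.21 = -94.95
Services balance = -30.82
Trade balance (goods + services) = -94.95 + (-30.82) = -125.77
Net primary income = 29.97 - 7.64 = 22.33
Net secondary income = 4.15
Current account = -125.77 + 22.33 + 4.15 = -99.29

-99.29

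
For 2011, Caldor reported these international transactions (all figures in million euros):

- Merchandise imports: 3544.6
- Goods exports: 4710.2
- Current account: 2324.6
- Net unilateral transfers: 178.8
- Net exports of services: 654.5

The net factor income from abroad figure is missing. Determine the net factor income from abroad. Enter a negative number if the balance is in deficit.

325.7

Current account = goods balance + services balance + net primary income + net secondary income
Sum of the known components = 1998.9
Net factor income from abroad = CA - (known components) = 2324.6 - 1998.9 = 325.7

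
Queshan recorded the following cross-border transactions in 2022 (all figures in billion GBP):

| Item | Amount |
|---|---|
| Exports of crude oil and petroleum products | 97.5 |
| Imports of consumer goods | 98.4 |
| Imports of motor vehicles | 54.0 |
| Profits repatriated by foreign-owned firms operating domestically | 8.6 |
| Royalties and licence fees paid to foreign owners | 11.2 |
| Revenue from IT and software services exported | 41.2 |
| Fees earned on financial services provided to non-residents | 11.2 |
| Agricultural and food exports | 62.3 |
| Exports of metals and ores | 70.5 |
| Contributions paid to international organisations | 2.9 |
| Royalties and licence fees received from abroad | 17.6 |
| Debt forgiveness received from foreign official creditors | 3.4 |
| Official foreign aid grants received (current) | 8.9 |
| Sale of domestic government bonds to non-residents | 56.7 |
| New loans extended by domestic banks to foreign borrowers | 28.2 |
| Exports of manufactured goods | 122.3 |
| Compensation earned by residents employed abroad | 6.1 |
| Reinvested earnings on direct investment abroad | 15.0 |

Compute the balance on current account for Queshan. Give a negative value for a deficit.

277.5

Goods: 70.5 - 54.0 + 122.3 - 98.4 + 97.5 + 62.3 = 200.2
Services: 11.2 - 11.2 + 17.6 + 41.2 = 58.8
Primary income: 15.0 - 8.6 + 6.1 = 12.5
Secondary income: 8.9 - 2.9 = 6.0
Current account = 200.2 + 58.8 + 12.5 + 6.0 = 277.5
(Excluded from the current account — capital account: debt forgiveness received from foreign official creditors 3.4; financial account: sale of domestic government bonds to non-residents 56.7, new loans extended by domestic banks to foreign borrowers 28.2.)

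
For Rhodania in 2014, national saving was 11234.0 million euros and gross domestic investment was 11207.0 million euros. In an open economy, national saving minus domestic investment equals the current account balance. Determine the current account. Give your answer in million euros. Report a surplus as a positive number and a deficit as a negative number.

27.0

CA = S - I = 11234.0 - 11207.0 = 27.0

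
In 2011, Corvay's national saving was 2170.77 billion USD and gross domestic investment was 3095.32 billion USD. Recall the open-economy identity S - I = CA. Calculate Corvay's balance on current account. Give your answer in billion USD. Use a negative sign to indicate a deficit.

-924.55

S - I = CA (net lending to the rest of the world).
CA = S - I = 2170.77 - 3095.32 = -924.55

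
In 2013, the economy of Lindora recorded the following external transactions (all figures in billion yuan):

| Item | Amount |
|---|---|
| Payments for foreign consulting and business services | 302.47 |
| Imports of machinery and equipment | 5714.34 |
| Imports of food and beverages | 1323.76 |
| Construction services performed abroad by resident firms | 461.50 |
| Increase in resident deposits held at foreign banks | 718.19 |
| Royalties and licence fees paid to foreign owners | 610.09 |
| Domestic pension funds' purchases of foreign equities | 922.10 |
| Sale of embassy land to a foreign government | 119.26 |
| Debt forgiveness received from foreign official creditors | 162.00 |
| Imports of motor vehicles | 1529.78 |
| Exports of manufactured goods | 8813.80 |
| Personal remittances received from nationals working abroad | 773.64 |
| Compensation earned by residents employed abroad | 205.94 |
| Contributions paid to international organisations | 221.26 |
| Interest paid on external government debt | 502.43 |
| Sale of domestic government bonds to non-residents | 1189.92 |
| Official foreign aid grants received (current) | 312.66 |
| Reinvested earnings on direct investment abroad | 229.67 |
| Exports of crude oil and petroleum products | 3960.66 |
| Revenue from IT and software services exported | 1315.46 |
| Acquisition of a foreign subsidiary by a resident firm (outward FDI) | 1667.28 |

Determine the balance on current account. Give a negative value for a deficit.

Goods: 8813.80 - 1323.76 - 5714.34 + 3960.66 - 1529.78 = 4206.58
Services: 1315.46 - 610.09 + 461.50 - 302.47 = 864.40
Primary income: 205.94 - 502.43 + 229.67 = -66.82
Secondary income: 312.66 - 221.26 + 773.64 = 865.04
Current account = 4206.58 + 864.40 + (-66.82) + 865.04 = 5869.20
(Excluded from the current account — financial account: increase in resident deposits held at foreign banks 718.19, domestic pension funds' purchases of foreign equities 922.10, sale of domestic government bonds to non-residents 1189.92, acquisition of a foreign subsidiary by a resident firm (outward FDI) 1667.28; capital account: sale of embassy land to a foreign government 119.26, debt forgiveness received from foreign official creditors 162.00.)

5869.20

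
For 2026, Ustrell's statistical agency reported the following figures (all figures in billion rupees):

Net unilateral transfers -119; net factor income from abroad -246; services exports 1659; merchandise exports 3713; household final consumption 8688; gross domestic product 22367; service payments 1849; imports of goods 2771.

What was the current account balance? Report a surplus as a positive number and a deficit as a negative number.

387

Goods balance = 3713 - 2771 = 942
Services balance = 1659 - 1849 = -190
Trade balance (goods + services) = 942 + (-190) = 752
Net primary income = -246
Net secondary income = -119
Current account = 752 + (-246) + (-119) = 387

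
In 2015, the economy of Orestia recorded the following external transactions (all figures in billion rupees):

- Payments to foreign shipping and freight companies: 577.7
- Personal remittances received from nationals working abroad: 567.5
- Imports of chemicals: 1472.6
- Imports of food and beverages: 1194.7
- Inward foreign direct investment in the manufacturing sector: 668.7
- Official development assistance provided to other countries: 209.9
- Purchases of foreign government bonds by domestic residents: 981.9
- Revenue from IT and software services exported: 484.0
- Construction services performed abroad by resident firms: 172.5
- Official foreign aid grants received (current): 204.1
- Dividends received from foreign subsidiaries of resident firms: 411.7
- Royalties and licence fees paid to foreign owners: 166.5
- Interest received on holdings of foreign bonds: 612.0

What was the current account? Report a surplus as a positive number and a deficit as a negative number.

-1169.6

Goods: -1472.6 - 1194.7 = -2667.3
Services: 172.5 - 166.5 + 484.0 - 577.7 = -87.7
Primary income: 612.0 + 411.7 = 1023.7
Secondary income: 204.1 + 567.5 - 209.9 = 561.7
Current account = (-2667.3) + (-87.7) + 1023.7 + 561.7 = -1169.6
(Excluded from the current account — financial account: inward foreign direct investment in the manufacturing sector 668.7, purchases of foreign government bonds by domestic residents 981.9.)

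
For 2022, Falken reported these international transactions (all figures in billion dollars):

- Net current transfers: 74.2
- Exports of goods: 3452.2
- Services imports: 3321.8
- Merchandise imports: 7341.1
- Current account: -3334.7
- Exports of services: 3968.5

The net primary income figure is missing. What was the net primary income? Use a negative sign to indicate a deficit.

Current account = goods balance + services balance + net primary income + net secondary income
Sum of the known components = -3168.0
Net primary income = CA - (known components) = -3334.7 - (-3168.0) = -166.7

-166.7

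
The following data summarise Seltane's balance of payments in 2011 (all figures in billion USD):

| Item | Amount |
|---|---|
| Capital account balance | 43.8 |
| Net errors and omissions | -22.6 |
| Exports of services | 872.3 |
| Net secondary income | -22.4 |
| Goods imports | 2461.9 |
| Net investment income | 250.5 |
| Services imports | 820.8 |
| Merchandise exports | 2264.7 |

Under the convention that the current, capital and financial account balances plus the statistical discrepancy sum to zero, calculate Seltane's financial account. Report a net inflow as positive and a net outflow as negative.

Goods balance = 2264.7 - 2461.9 = -197.2
Services balance = 872.3 - 820.8 = 51.5
Trade balance (goods + services) = -197.2 + 51.5 = -145.7
Net primary income = 250.5
Net secondary income = -22.4
Current account = -145.7 + 250.5 + (-22.4) = 82.4
Financial account = -(82.4 + 43.8 + (-22.6)) = -103.6

-103.6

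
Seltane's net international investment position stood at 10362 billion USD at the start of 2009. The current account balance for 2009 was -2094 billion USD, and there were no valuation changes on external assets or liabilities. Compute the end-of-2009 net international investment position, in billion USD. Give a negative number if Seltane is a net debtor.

8268

With no valuation effects, change in NIIP = current account = -2094
End-of-year NIIP = 10362 + (-2094) = 8268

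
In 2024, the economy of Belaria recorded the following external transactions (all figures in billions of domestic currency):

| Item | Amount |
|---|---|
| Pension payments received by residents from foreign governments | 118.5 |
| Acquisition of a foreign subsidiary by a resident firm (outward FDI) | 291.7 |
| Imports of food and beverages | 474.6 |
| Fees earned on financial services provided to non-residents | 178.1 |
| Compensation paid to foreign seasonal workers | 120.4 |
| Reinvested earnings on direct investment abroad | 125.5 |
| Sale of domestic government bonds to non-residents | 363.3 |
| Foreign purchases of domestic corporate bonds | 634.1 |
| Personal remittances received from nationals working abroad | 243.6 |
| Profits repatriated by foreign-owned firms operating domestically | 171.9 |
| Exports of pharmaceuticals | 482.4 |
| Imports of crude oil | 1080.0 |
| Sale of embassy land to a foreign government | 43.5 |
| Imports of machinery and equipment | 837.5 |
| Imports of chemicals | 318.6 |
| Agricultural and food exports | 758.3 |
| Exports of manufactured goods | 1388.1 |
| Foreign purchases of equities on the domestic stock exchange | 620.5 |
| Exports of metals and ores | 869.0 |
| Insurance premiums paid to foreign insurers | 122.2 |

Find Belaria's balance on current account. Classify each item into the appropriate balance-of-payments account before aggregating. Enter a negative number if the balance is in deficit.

Goods: -474.6 + 758.3 + 1388.1 - 318.6 - 837.5 + 869.0 + 482.4 - 1080.0 = 787.1
Services: 178.1 - 122.2 = 55.9
Primary income: -171.9 - 120.4 + 125.5 = -166.8
Secondary income: 118.5 + 243.6 = 362.1
Current account = 787.1 + 55.9 + (-166.8) + 362.1 = 1038.3
(Excluded from the current account — financial account: acquisition of a foreign subsidiary by a resident firm (outward FDI) 291.7, sale of domestic government bonds to non-residents 363.3, foreign purchases of domestic corporate bonds 634.1, foreign purchases of equities on the domestic stock exchange 620.5; capital account: sale of embassy land to a foreign government 43.5.)

1038.3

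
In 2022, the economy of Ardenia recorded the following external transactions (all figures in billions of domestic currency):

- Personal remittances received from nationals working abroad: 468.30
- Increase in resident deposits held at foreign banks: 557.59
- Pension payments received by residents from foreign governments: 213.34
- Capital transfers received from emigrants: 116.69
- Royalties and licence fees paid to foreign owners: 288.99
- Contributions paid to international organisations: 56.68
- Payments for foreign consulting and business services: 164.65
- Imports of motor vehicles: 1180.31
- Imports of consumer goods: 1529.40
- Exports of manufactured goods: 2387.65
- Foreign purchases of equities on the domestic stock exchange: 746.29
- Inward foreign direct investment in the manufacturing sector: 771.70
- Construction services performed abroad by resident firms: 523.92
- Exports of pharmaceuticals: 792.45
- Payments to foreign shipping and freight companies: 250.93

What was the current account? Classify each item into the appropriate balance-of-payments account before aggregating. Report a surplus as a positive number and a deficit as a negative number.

914.70

Goods: -1180.31 + 792.45 - 1529.40 + 2387.65 = 470.39
Services: -288.99 - 164.65 - 250.93 + 523.92 = -180.65
Secondary income: 213.34 + 468.30 - 56.68 = 624.96
Current account = 470.39 + (-180.65) + 624.96 = 914.70
(Excluded from the current account — financial account: increase in resident deposits held at foreign banks 557.59, foreign purchases of equities on the domestic stock exchange 746.29, inward foreign direct investment in the manufacturing sector 771.70; capital account: capital transfers received from emigrants 116.69.)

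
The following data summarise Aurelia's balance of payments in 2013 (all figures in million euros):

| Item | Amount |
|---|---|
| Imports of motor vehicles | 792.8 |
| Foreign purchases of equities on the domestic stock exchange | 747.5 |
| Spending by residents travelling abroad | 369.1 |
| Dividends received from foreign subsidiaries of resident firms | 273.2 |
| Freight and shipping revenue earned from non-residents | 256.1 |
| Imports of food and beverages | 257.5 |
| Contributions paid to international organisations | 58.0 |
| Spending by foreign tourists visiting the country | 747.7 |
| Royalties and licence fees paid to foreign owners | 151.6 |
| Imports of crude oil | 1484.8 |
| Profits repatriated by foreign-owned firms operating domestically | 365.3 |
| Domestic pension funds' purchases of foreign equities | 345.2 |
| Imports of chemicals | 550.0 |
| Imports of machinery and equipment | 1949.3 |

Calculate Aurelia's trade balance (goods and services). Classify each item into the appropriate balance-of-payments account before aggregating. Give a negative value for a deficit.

Goods: -1484.8 - 1949.3 - 792.8 - 257.5 - 550.0 = -5034.4
Services: 747.7 - 369.1 - 151.6 + 256.1 = 483.1
Trade balance = -5034.4 + 483.1 = -4551.3
(Excluded from the trade balance — financial account: foreign purchases of equities on the domestic stock exchange 747.5, domestic pension funds' purchases of foreign equities 345.2; primary income: dividends received from foreign subsidiaries of resident firms 273.2, profits repatriated by foreign-owned firms operating domestically 365.3; secondary income: contributions paid to international organisations 58.0.)

-4551.3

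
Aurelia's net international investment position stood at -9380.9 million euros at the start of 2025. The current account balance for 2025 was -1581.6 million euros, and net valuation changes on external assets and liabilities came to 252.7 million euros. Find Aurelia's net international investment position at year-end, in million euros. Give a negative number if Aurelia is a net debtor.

Change in NIIP = current account + net valuation change = -1581.6 + 252.7 = -1328.9
End-of-year NIIP = -9380.9 + (-1328.9) = -10709.8

-10709.8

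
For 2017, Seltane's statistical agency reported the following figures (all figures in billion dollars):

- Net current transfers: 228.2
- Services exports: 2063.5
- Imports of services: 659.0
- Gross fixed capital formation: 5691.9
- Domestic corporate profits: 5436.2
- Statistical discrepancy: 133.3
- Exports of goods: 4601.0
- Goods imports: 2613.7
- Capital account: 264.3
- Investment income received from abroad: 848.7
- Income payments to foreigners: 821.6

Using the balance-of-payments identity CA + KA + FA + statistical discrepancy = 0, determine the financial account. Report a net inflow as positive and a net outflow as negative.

Goods balance = 4601.0 - 2613.7 = 1987.3
Services balance = 2063.5 - 659.0 = 1404.5
Trade balance (goods + services) = 1987.3 + 1404.5 = 3391.8
Net primary income = 848.7 - 821.6 = 27.1
Net secondary income = 228.2
Current account = 3391.8 + 27.1 + 228.2 = 3647.1
Financial account = -(3647.1 + 264.3 + 133.3) = -4044.7

-4044.7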